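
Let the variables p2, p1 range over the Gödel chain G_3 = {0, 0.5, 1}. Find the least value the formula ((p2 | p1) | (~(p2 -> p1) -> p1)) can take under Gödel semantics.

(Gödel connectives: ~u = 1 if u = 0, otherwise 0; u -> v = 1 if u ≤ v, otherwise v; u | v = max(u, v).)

The minimum is attained at p2 = 0.5, p1 = 0:
  (p2 | p1) = max(0.5, 0) = 0.5
  (p2 -> p1): 0.5 > 0, so result = 0
  ~(p2 -> p1): Gödel ¬ of 0 = 1 (operand is 0)
  (~(p2 -> p1) -> p1): 1 > 0, so result = 0
  ((p2 | p1) | (~(p2 -> p1) -> p1)) = max(0.5, 0) = 0.5
Checking all 9 assignments confirms none give a value below 0.50.

0.50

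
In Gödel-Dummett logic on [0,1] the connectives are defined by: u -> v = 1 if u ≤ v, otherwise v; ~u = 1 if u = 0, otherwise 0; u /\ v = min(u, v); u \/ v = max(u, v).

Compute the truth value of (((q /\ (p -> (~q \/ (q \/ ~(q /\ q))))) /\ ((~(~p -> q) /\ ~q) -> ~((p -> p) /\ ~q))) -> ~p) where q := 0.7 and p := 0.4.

0.00

~q: Gödel ¬ of 0.7 = 0 (operand ≠ 0)
(q /\ q) = min(0.7, 0.7) = 0.7
~(q /\ q): Gödel ¬ of 0.7 = 0 (operand ≠ 0)
(q \/ ~(q /\ q)) = max(0.7, 0) = 0.7
(~q \/ (q \/ ~(q /\ q))) = max(0, 0.7) = 0.7
(p -> (~q \/ (q \/ ~(q /\ q)))): 0.4 ≤ 0.7, so result = 1
(q /\ (p -> (~q \/ (q \/ ~(q /\ q))))) = min(0.7, 1) = 0.7
~p: Gödel ¬ of 0.4 = 0 (operand ≠ 0)
(~p -> q): 0 ≤ 0.7, so result = 1
~(~p -> q): Gödel ¬ of 1 = 0 (operand ≠ 0)
~q: Gödel ¬ of 0.7 = 0 (operand ≠ 0)
(~(~p -> q) /\ ~q) = min(0, 0) = 0
(p -> p): 0.4 ≤ 0.4, so result = 1
~q: Gödel ¬ of 0.7 = 0 (operand ≠ 0)
((p -> p) /\ ~q) = min(1, 0) = 0
~((p -> p) /\ ~q): Gödel ¬ of 0 = 1 (operand is 0)
((~(~p -> q) /\ ~q) -> ~((p -> p) /\ ~q)): 0 ≤ 1, so result = 1
((q /\ (p -> (~q \/ (q \/ ~(q /\ q))))) /\ ((~(~p -> q) /\ ~q) -> ~((p -> p) /\ ~q))) = min(0.7, 1) = 0.7
~p: Gödel ¬ of 0.4 = 0 (operand ≠ 0)
(((q /\ (p -> (~q \/ (q \/ ~(q /\ q))))) /\ ((~(~p -> q) /\ ~q) -> ~((p -> p) /\ ~q))) -> ~p): 0.7 > 0, so result = 0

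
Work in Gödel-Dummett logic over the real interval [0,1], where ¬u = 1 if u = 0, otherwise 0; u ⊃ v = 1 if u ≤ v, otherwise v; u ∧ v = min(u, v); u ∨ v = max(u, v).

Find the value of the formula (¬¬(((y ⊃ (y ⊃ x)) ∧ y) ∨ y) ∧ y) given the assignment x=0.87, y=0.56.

0.56

(y ⊃ x): 0.56 ≤ 0.87, so result = 1
(y ⊃ (y ⊃ x)): 0.56 ≤ 1, so result = 1
((y ⊃ (y ⊃ x)) ∧ y) = min(1, 0.56) = 0.56
(((y ⊃ (y ⊃ x)) ∧ y) ∨ y) = max(0.56, 0.56) = 0.56
¬(((y ⊃ (y ⊃ x)) ∧ y) ∨ y): Gödel ¬ of 0.56 = 0 (operand ≠ 0)
¬¬(((y ⊃ (y ⊃ x)) ∧ y) ∨ y): Gödel ¬ of 0 = 1 (operand is 0)
(¬¬(((y ⊃ (y ⊃ x)) ∧ y) ∨ y) ∧ y) = min(1, 0.56) = 0.56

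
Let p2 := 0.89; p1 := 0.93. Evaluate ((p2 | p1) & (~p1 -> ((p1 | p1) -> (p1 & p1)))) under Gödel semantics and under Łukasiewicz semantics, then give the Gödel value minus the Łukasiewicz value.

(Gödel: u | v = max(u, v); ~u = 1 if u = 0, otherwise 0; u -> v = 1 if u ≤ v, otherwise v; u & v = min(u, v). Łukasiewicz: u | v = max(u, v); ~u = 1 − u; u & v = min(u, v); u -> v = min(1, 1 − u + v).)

Gödel evaluation:
  (p2 | p1) = max(0.89, 0.93) = 0.93
  ~p1: Gödel ¬ of 0.93 = 0 (operand ≠ 0)
  (p1 | p1) = max(0.93, 0.93) = 0.93
  (p1 & p1) = min(0.93, 0.93) = 0.93
  ((p1 | p1) -> (p1 & p1)): 0.93 ≤ 0.93, so result = 1
  (~p1 -> ((p1 | p1) -> (p1 & p1))): 0 ≤ 1, so result = 1
  ((p2 | p1) & (~p1 -> ((p1 | p1) -> (p1 & p1)))) = min(0.93, 1) = 0.93
  Gödel value = 0.93
Łukasiewicz evaluation:
  (p2 | p1) = max(0.89, 0.93) = 0.93
  ~p1: Łukasiewicz ¬ gives 1 − 0.93 = 0.07
  (p1 | p1) = max(0.93, 0.93) = 0.93
  (p1 & p1) = min(0.93, 0.93) = 0.93
  ((p1 | p1) -> (p1 & p1)): min(1, 1 − 0.93 + 0.93) = 1
  (~p1 -> ((p1 | p1) -> (p1 & p1))): min(1, 1 − 0.07 + 1) = 1
  ((p2 | p1) & (~p1 -> ((p1 | p1) -> (p1 & p1)))) = min(0.93, 1) = 0.93
  Łukasiewicz value = 0.93
Difference: 0.93 − 0.93 = 0.00

0.00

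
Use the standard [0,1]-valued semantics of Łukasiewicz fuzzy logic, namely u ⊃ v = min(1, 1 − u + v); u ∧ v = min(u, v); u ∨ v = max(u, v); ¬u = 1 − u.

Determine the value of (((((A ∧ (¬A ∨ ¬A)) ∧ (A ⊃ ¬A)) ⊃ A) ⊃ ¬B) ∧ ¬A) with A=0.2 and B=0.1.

0.80

¬A: Łukasiewicz ¬ gives 1 − 0.2 = 0.8
¬A: Łukasiewicz ¬ gives 1 − 0.2 = 0.8
(¬A ∨ ¬A) = max(0.8, 0.8) = 0.8
(A ∧ (¬A ∨ ¬A)) = min(0.2, 0.8) = 0.2
¬A: Łukasiewicz ¬ gives 1 − 0.2 = 0.8
(A ⊃ ¬A): min(1, 1 − 0.2 + 0.8) = 1
((A ∧ (¬A ∨ ¬A)) ∧ (A ⊃ ¬A)) = min(0.2, 1) = 0.2
(((A ∧ (¬A ∨ ¬A)) ∧ (A ⊃ ¬A)) ⊃ A): min(1, 1 − 0.2 + 0.2) = 1
¬B: Łukasiewicz ¬ gives 1 − 0.1 = 0.9
((((A ∧ (¬A ∨ ¬A)) ∧ (A ⊃ ¬A)) ⊃ A) ⊃ ¬B): min(1, 1 − 1 + 0.9) = 0.9
¬A: Łukasiewicz ¬ gives 1 − 0.2 = 0.8
(((((A ∧ (¬A ∨ ¬A)) ∧ (A ⊃ ¬A)) ⊃ A) ⊃ ¬B) ∧ ¬A) = min(0.9, 0.8) = 0.8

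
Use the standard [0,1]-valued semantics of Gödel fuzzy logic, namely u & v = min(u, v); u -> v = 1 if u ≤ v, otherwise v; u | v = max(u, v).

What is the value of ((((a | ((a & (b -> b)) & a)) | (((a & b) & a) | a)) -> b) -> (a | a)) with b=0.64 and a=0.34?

(b -> b): 0.64 ≤ 0.64, so result = 1
(a & (b -> b)) = min(0.34, 1) = 0.34
((a & (b -> b)) & a) = min(0.34, 0.34) = 0.34
(a | ((a & (b -> b)) & a)) = max(0.34, 0.34) = 0.34
(a & b) = min(0.34, 0.64) = 0.34
((a & b) & a) = min(0.34, 0.34) = 0.34
(((a & b) & a) | a) = max(0.34, 0.34) = 0.34
((a | ((a & (b -> b)) & a)) | (((a & b) & a) | a)) = max(0.34, 0.34) = 0.34
(((a | ((a & (b -> b)) & a)) | (((a & b) & a) | a)) -> b): 0.34 ≤ 0.64, so result = 1
(a | a) = max(0.34, 0.34) = 0.34
((((a | ((a & (b -> b)) & a)) | (((a & b) & a) | a)) -> b) -> (a | a)): 1 > 0.34, so result = 0.34

0.34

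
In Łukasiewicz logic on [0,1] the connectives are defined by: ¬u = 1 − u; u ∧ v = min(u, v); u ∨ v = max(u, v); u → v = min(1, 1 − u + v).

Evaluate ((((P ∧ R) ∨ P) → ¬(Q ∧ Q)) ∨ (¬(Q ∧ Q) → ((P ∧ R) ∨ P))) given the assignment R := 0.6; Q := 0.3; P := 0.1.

1.00

(P ∧ R) = min(0.1, 0.6) = 0.1
((P ∧ R) ∨ P) = max(0.1, 0.1) = 0.1
(Q ∧ Q) = min(0.3, 0.3) = 0.3
¬(Q ∧ Q): Łukasiewicz ¬ gives 1 − 0.3 = 0.7
(((P ∧ R) ∨ P) → ¬(Q ∧ Q)): min(1, 1 − 0.1 + 0.7) = 1
(Q ∧ Q) = min(0.3, 0.3) = 0.3
¬(Q ∧ Q): Łukasiewicz ¬ gives 1 − 0.3 = 0.7
(P ∧ R) = min(0.1, 0.6) = 0.1
((P ∧ R) ∨ P) = max(0.1, 0.1) = 0.1
(¬(Q ∧ Q) → ((P ∧ R) ∨ P)): min(1, 1 − 0.7 + 0.1) = 0.4
((((P ∧ R) ∨ P) → ¬(Q ∧ Q)) ∨ (¬(Q ∧ Q) → ((P ∧ R) ∨ P))) = max(1, 0.4) = 1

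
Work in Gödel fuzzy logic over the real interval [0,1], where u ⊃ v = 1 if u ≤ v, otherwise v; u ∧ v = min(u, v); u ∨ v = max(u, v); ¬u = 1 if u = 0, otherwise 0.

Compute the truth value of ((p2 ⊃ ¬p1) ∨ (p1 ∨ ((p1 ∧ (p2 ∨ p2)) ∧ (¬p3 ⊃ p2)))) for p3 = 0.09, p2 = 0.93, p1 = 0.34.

¬p1: Gödel ¬ of 0.34 = 0 (operand ≠ 0)
(p2 ⊃ ¬p1): 0.93 > 0, so result = 0
(p2 ∨ p2) = max(0.93, 0.93) = 0.93
(p1 ∧ (p2 ∨ p2)) = min(0.34, 0.93) = 0.34
¬p3: Gödel ¬ of 0.09 = 0 (operand ≠ 0)
(¬p3 ⊃ p2): 0 ≤ 0.93, so result = 1
((p1 ∧ (p2 ∨ p2)) ∧ (¬p3 ⊃ p2)) = min(0.34, 1) = 0.34
(p1 ∨ ((p1 ∧ (p2 ∨ p2)) ∧ (¬p3 ⊃ p2))) = max(0.34, 0.34) = 0.34
((p2 ⊃ ¬p1) ∨ (p1 ∨ ((p1 ∧ (p2 ∨ p2)) ∧ (¬p3 ⊃ p2)))) = max(0, 0.34) = 0.34

0.34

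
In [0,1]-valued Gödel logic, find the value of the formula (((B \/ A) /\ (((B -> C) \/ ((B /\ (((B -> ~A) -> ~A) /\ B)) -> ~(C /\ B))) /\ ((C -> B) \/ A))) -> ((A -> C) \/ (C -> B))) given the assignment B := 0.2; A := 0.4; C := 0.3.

0.30

(B \/ A) = max(0.2, 0.4) = 0.4
(B -> C): 0.2 ≤ 0.3, so result = 1
~A: Gödel ¬ of 0.4 = 0 (operand ≠ 0)
(B -> ~A): 0.2 > 0, so result = 0
~A: Gödel ¬ of 0.4 = 0 (operand ≠ 0)
((B -> ~A) -> ~A): 0 ≤ 0, so result = 1
(((B -> ~A) -> ~A) /\ B) = min(1, 0.2) = 0.2
(B /\ (((B -> ~A) -> ~A) /\ B)) = min(0.2, 0.2) = 0.2
(C /\ B) = min(0.3, 0.2) = 0.2
~(C /\ B): Gödel ¬ of 0.2 = 0 (operand ≠ 0)
((B /\ (((B -> ~A) -> ~A) /\ B)) -> ~(C /\ B)): 0.2 > 0, so result = 0
((B -> C) \/ ((B /\ (((B -> ~A) -> ~A) /\ B)) -> ~(C /\ B))) = max(1, 0) = 1
(C -> B): 0.3 > 0.2, so result = 0.2
((C -> B) \/ A) = max(0.2, 0.4) = 0.4
(((B -> C) \/ ((B /\ (((B -> ~A) -> ~A) /\ B)) -> ~(C /\ B))) /\ ((C -> B) \/ A)) = min(1, 0.4) = 0.4
((B \/ A) /\ (((B -> C) \/ ((B /\ (((B -> ~A) -> ~A) /\ B)) -> ~(C /\ B))) /\ ((C -> B) \/ A))) = min(0.4, 0.4) = 0.4
(A -> C): 0.4 > 0.3, so result = 0.3
(C -> B): 0.3 > 0.2, so result = 0.2
((A -> C) \/ (C -> B)) = max(0.3, 0.2) = 0.3
(((B \/ A) /\ (((B -> C) \/ ((B /\ (((B -> ~A) -> ~A) /\ B)) -> ~(C /\ B))) /\ ((C -> B) \/ A))) -> ((A -> C) \/ (C -> B))): 0.4 > 0.3, so result = 0.3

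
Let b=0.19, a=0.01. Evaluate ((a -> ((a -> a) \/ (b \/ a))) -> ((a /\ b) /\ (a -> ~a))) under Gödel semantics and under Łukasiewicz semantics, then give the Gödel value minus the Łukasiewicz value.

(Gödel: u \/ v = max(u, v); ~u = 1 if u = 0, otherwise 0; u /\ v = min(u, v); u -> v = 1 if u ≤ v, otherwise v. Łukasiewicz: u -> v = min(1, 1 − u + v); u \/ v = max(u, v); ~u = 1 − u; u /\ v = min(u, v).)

-0.01

Gödel evaluation:
  (a -> a): 0.01 ≤ 0.01, so result = 1
  (b \/ a) = max(0.19, 0.01) = 0.19
  ((a -> a) \/ (b \/ a)) = max(1, 0.19) = 1
  (a -> ((a -> a) \/ (b \/ a))): 0.01 ≤ 1, so result = 1
  (a /\ b) = min(0.01, 0.19) = 0.01
  ~a: Gödel ¬ of 0.01 = 0 (operand ≠ 0)
  (a -> ~a): 0.01 > 0, so result = 0
  ((a /\ b) /\ (a -> ~a)) = min(0.01, 0) = 0
  ((a -> ((a -> a) \/ (b \/ a))) -> ((a /\ b) /\ (a -> ~a))): 1 > 0, so result = 0
  Gödel value = 0
Łukasiewicz evaluation:
  (a -> a): min(1, 1 − 0.01 + 0.01) = 1
  (b \/ a) = max(0.19, 0.01) = 0.19
  ((a -> a) \/ (b \/ a)) = max(1, 0.19) = 1
  (a -> ((a -> a) \/ (b \/ a))): min(1, 1 − 0.01 + 1) = 1
  (a /\ b) = min(0.01, 0.19) = 0.01
  ~a: Łukasiewicz ¬ gives 1 − 0.01 = 0.99
  (a -> ~a): min(1, 1 − 0.01 + 0.99) = 1
  ((a /\ b) /\ (a -> ~a)) = min(0.01, 1) = 0.01
  ((a -> ((a -> a) \/ (b \/ a))) -> ((a /\ b) /\ (a -> ~a))): min(1, 1 − 1 + 0.01) = 0.01
  Łukasiewicz value = 0.01
Difference: 0 − 0.01 = -0.01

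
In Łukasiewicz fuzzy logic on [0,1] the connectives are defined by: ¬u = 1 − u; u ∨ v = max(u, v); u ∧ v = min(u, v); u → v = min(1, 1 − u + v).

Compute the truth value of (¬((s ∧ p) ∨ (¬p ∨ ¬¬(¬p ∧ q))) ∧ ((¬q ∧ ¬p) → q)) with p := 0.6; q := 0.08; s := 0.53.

(s ∧ p) = min(0.53, 0.6) = 0.53
¬p: Łukasiewicz ¬ gives 1 − 0.6 = 0.4
¬p: Łukasiewicz ¬ gives 1 − 0.6 = 0.4
(¬p ∧ q) = min(0.4, 0.08) = 0.08
¬(¬p ∧ q): Łukasiewicz ¬ gives 1 − 0.08 = 0.92
¬¬(¬p ∧ q): Łukasiewicz ¬ gives 1 − 0.92 = 0.08
(¬p ∨ ¬¬(¬p ∧ q)) = max(0.4, 0.08) = 0.4
((s ∧ p) ∨ (¬p ∨ ¬¬(¬p ∧ q))) = max(0.53, 0.4) = 0.53
¬((s ∧ p) ∨ (¬p ∨ ¬¬(¬p ∧ q))): Łukasiewicz ¬ gives 1 − 0.53 = 0.47
¬q: Łukasiewicz ¬ gives 1 − 0.08 = 0.92
¬p: Łukasiewicz ¬ gives 1 − 0.6 = 0.4
(¬q ∧ ¬p) = min(0.92, 0.4) = 0.4
((¬q ∧ ¬p) → q): min(1, 1 − 0.4 + 0.08) = 0.68
(¬((s ∧ p) ∨ (¬p ∨ ¬¬(¬p ∧ q))) ∧ ((¬q ∧ ¬p) → q)) = min(0.47, 0.68) = 0.47

0.47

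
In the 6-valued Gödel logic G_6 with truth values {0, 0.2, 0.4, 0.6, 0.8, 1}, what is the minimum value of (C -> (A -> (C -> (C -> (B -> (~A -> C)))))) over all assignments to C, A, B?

Every assignment gives 1. For instance at C = 0, A = 0, B = 0:
  ~A: Gödel ¬ of 0 = 1 (operand is 0)
  (~A -> C): 1 > 0, so result = 0
  (B -> (~A -> C)): 0 ≤ 0, so result = 1
  (C -> (B -> (~A -> C))): 0 ≤ 1, so result = 1
  (C -> (C -> (B -> (~A -> C)))): 0 ≤ 1, so result = 1
  (A -> (C -> (C -> (B -> (~A -> C))))): 0 ≤ 1, so result = 1
  (C -> (A -> (C -> (C -> (B -> (~A -> C)))))): 0 ≤ 1, so result = 1
All 216 assignments give value 1 — the formula is a G_6-tautology.

1.00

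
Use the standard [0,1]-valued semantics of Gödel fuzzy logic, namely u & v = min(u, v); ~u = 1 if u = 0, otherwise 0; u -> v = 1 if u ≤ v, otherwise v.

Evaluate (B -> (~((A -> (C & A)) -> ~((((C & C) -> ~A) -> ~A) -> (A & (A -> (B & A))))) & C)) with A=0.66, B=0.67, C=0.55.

(C & A) = min(0.55, 0.66) = 0.55
(A -> (C & A)): 0.66 > 0.55, so result = 0.55
(C & C) = min(0.55, 0.55) = 0.55
~A: Gödel ¬ of 0.66 = 0 (operand ≠ 0)
((C & C) -> ~A): 0.55 > 0, so result = 0
~A: Gödel ¬ of 0.66 = 0 (operand ≠ 0)
(((C & C) -> ~A) -> ~A): 0 ≤ 0, so result = 1
(B & A) = min(0.67, 0.66) = 0.66
(A -> (B & A)): 0.66 ≤ 0.66, so result = 1
(A & (A -> (B & A))) = min(0.66, 1) = 0.66
((((C & C) -> ~A) -> ~A) -> (A & (A -> (B & A)))): 1 > 0.66, so result = 0.66
~((((C & C) -> ~A) -> ~A) -> (A & (A -> (B & A)))): Gödel ¬ of 0.66 = 0 (operand ≠ 0)
((A -> (C & A)) -> ~((((C & C) -> ~A) -> ~A) -> (A & (A -> (B & A))))): 0.55 > 0, so result = 0
~((A -> (C & A)) -> ~((((C & C) -> ~A) -> ~A) -> (A & (A -> (B & A))))): Gödel ¬ of 0 = 1 (operand is 0)
(~((A -> (C & A)) -> ~((((C & C) -> ~A) -> ~A) -> (A & (A -> (B & A))))) & C) = min(1, 0.55) = 0.55
(B -> (~((A -> (C & A)) -> ~((((C & C) -> ~A) -> ~A) -> (A & (A -> (B & A))))) & C)): 0.67 > 0.55, so result = 0.55

0.55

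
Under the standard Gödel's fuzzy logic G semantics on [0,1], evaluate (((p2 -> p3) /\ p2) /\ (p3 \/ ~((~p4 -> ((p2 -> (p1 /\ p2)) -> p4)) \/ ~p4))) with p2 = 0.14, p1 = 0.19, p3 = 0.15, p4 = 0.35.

(p2 -> p3): 0.14 ≤ 0.15, so result = 1
((p2 -> p3) /\ p2) = min(1, 0.14) = 0.14
~p4: Gödel ¬ of 0.35 = 0 (operand ≠ 0)
(p1 /\ p2) = min(0.19, 0.14) = 0.14
(p2 -> (p1 /\ p2)): 0.14 ≤ 0.14, so result = 1
((p2 -> (p1 /\ p2)) -> p4): 1 > 0.35, so result = 0.35
(~p4 -> ((p2 -> (p1 /\ p2)) -> p4)): 0 ≤ 0.35, so result = 1
~p4: Gödel ¬ of 0.35 = 0 (operand ≠ 0)
((~p4 -> ((p2 -> (p1 /\ p2)) -> p4)) \/ ~p4) = max(1, 0) = 1
~((~p4 -> ((p2 -> (p1 /\ p2)) -> p4)) \/ ~p4): Gödel ¬ of 1 = 0 (operand ≠ 0)
(p3 \/ ~((~p4 -> ((p2 -> (p1 /\ p2)) -> p4)) \/ ~p4)) = max(0.15, 0) = 0.15
(((p2 -> p3) /\ p2) /\ (p3 \/ ~((~p4 -> ((p2 -> (p1 /\ p2)) -> p4)) \/ ~p4))) = min(0.14, 0.15) = 0.14

0.14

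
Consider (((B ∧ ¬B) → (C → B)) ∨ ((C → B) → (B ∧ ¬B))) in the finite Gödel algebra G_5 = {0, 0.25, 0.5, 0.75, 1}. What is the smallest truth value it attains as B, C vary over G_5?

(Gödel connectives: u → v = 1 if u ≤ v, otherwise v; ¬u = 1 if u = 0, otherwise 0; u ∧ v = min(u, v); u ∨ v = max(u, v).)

1.00

Every assignment gives 1. For instance at B = 0, C = 0:
  ¬B: Gödel ¬ of 0 = 1 (operand is 0)
  (B ∧ ¬B) = min(0, 1) = 0
  (C → B): 0 ≤ 0, so result = 1
  ((B ∧ ¬B) → (C → B)): 0 ≤ 1, so result = 1
  (C → B): 0 ≤ 0, so result = 1
  ¬B: Gödel ¬ of 0 = 1 (operand is 0)
  (B ∧ ¬B) = min(0, 1) = 0
  ((C → B) → (B ∧ ¬B)): 1 > 0, so result = 0
  (((B ∧ ¬B) → (C → B)) ∨ ((C → B) → (B ∧ ¬B))) = max(1, 0) = 1
All 25 assignments give value 1 — the formula is a G_5-tautology.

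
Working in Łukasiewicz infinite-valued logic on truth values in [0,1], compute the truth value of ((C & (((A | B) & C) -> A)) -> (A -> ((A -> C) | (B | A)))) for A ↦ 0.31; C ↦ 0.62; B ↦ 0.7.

1.00

(A | B) = max(0.31, 0.7) = 0.7
((A | B) & C) = min(0.7, 0.62) = 0.62
(((A | B) & C) -> A): min(1, 1 − 0.62 + 0.31) = 0.69
(C & (((A | B) & C) -> A)) = min(0.62, 0.69) = 0.62
(A -> C): min(1, 1 − 0.31 + 0.62) = 1
(B | A) = max(0.7, 0.31) = 0.7
((A -> C) | (B | A)) = max(1, 0.7) = 1
(A -> ((A -> C) | (B | A))): min(1, 1 − 0.31 + 1) = 1
((C & (((A | B) & C) -> A)) -> (A -> ((A -> C) | (B | A)))): min(1, 1 − 0.62 + 1) = 1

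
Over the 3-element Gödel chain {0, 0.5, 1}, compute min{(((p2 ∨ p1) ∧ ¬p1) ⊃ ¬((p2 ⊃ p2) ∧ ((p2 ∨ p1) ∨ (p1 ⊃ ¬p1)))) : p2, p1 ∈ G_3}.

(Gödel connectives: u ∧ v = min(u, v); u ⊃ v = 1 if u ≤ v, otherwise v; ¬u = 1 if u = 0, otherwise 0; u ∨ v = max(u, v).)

The minimum is attained at p2 = 0.5, p1 = 0:
  (p2 ∨ p1) = max(0.5, 0) = 0.5
  ¬p1: Gödel ¬ of 0 = 1 (operand is 0)
  ((p2 ∨ p1) ∧ ¬p1) = min(0.5, 1) = 0.5
  (p2 ⊃ p2): 0.5 ≤ 0.5, so result = 1
  (p2 ∨ p1) = max(0.5, 0) = 0.5
  ¬p1: Gödel ¬ of 0 = 1 (operand is 0)
  (p1 ⊃ ¬p1): 0 ≤ 1, so result = 1
  ((p2 ∨ p1) ∨ (p1 ⊃ ¬p1)) = max(0.5, 1) = 1
  ((p2 ⊃ p2) ∧ ((p2 ∨ p1) ∨ (p1 ⊃ ¬p1))) = min(1, 1) = 1
  ¬((p2 ⊃ p2) ∧ ((p2 ∨ p1) ∨ (p1 ⊃ ¬p1))): Gödel ¬ of 1 = 0 (operand ≠ 0)
  (((p2 ∨ p1) ∧ ¬p1) ⊃ ¬((p2 ⊃ p2) ∧ ((p2 ∨ p1) ∨ (p1 ⊃ ¬p1)))): 0.5 > 0, so result = 0
Checking all 9 assignments confirms none give a value below 0.00.

0.00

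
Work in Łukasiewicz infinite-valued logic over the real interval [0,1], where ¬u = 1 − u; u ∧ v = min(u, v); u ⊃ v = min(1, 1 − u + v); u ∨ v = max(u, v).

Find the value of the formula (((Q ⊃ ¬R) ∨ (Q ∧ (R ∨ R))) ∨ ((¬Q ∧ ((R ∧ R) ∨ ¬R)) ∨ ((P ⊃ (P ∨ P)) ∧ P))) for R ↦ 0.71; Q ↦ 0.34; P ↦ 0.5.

¬R: Łukasiewicz ¬ gives 1 − 0.71 = 0.29
(Q ⊃ ¬R): min(1, 1 − 0.34 + 0.29) = 0.95
(R ∨ R) = max(0.71, 0.71) = 0.71
(Q ∧ (R ∨ R)) = min(0.34, 0.71) = 0.34
((Q ⊃ ¬R) ∨ (Q ∧ (R ∨ R))) = max(0.95, 0.34) = 0.95
¬Q: Łukasiewicz ¬ gives 1 − 0.34 = 0.66
(R ∧ R) = min(0.71, 0.71) = 0.71
¬R: Łukasiewicz ¬ gives 1 − 0.71 = 0.29
((R ∧ R) ∨ ¬R) = max(0.71, 0.29) = 0.71
(¬Q ∧ ((R ∧ R) ∨ ¬R)) = min(0.66, 0.71) = 0.66
(P ∨ P) = max(0.5, 0.5) = 0.5
(P ⊃ (P ∨ P)): min(1, 1 − 0.5 + 0.5) = 1
((P ⊃ (P ∨ P)) ∧ P) = min(1, 0.5) = 0.5
((¬Q ∧ ((R ∧ R) ∨ ¬R)) ∨ ((P ⊃ (P ∨ P)) ∧ P)) = max(0.66, 0.5) = 0.66
(((Q ⊃ ¬R) ∨ (Q ∧ (R ∨ R))) ∨ ((¬Q ∧ ((R ∧ R) ∨ ¬R)) ∨ ((P ⊃ (P ∨ P)) ∧ P))) = max(0.95, 0.66) = 0.95

0.95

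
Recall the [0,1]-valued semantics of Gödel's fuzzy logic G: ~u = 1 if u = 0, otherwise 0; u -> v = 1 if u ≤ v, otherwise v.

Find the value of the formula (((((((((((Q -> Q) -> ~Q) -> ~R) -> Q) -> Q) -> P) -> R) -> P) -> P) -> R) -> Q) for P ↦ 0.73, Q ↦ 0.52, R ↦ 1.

(Q -> Q): 0.52 ≤ 0.52, so result = 1
~Q: Gödel ¬ of 0.52 = 0 (operand ≠ 0)
((Q -> Q) -> ~Q): 1 > 0, so result = 0
~R: Gödel ¬ of 1 = 0 (operand ≠ 0)
(((Q -> Q) -> ~Q) -> ~R): 0 ≤ 0, so result = 1
((((Q -> Q) -> ~Q) -> ~R) -> Q): 1 > 0.52, so result = 0.52
(((((Q -> Q) -> ~Q) -> ~R) -> Q) -> Q): 0.52 ≤ 0.52, so result = 1
((((((Q -> Q) -> ~Q) -> ~R) -> Q) -> Q) -> P): 1 > 0.73, so result = 0.73
(((((((Q -> Q) -> ~Q) -> ~R) -> Q) -> Q) -> P) -> R): 0.73 ≤ 1, so result = 1
((((((((Q -> Q) -> ~Q) -> ~R) -> Q) -> Q) -> P) -> R) -> P): 1 > 0.73, so result = 0.73
(((((((((Q -> Q) -> ~Q) -> ~R) -> Q) -> Q) -> P) -> R) -> P) -> P): 0.73 ≤ 0.73, so result = 1
((((((((((Q -> Q) -> ~Q) -> ~R) -> Q) -> Q) -> P) -> R) -> P) -> P) -> R): 1 ≤ 1, so result = 1
(((((((((((Q -> Q) -> ~Q) -> ~R) -> Q) -> Q) -> P) -> R) -> P) -> P) -> R) -> Q): 1 > 0.52, so result = 0.52

0.52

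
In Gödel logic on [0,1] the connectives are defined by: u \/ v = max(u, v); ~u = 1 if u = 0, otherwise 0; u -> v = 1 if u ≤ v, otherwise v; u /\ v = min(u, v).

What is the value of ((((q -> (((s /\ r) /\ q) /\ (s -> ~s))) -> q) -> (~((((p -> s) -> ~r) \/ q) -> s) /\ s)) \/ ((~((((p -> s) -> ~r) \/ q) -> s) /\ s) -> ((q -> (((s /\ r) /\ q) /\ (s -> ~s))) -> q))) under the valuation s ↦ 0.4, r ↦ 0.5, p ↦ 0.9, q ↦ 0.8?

1.00

(s /\ r) = min(0.4, 0.5) = 0.4
((s /\ r) /\ q) = min(0.4, 0.8) = 0.4
~s: Gödel ¬ of 0.4 = 0 (operand ≠ 0)
(s -> ~s): 0.4 > 0, so result = 0
(((s /\ r) /\ q) /\ (s -> ~s)) = min(0.4, 0) = 0
(q -> (((s /\ r) /\ q) /\ (s -> ~s))): 0.8 > 0, so result = 0
((q -> (((s /\ r) /\ q) /\ (s -> ~s))) -> q): 0 ≤ 0.8, so result = 1
(p -> s): 0.9 > 0.4, so result = 0.4
~r: Gödel ¬ of 0.5 = 0 (operand ≠ 0)
((p -> s) -> ~r): 0.4 > 0, so result = 0
(((p -> s) -> ~r) \/ q) = max(0, 0.8) = 0.8
((((p -> s) -> ~r) \/ q) -> s): 0.8 > 0.4, so result = 0.4
~((((p -> s) -> ~r) \/ q) -> s): Gödel ¬ of 0.4 = 0 (operand ≠ 0)
(~((((p -> s) -> ~r) \/ q) -> s) /\ s) = min(0, 0.4) = 0
(((q -> (((s /\ r) /\ q) /\ (s -> ~s))) -> q) -> (~((((p -> s) -> ~r) \/ q) -> s) /\ s)): 1 > 0, so result = 0
(p -> s): 0.9 > 0.4, so result = 0.4
~r: Gödel ¬ of 0.5 = 0 (operand ≠ 0)
((p -> s) -> ~r): 0.4 > 0, so result = 0
(((p -> s) -> ~r) \/ q) = max(0, 0.8) = 0.8
((((p -> s) -> ~r) \/ q) -> s): 0.8 > 0.4, so result = 0.4
~((((p -> s) -> ~r) \/ q) -> s): Gödel ¬ of 0.4 = 0 (operand ≠ 0)
(~((((p -> s) -> ~r) \/ q) -> s) /\ s) = min(0, 0.4) = 0
(s /\ r) = min(0.4, 0.5) = 0.4
((s /\ r) /\ q) = min(0.4, 0.8) = 0.4
~s: Gödel ¬ of 0.4 = 0 (operand ≠ 0)
(s -> ~s): 0.4 > 0, so result = 0
(((s /\ r) /\ q) /\ (s -> ~s)) = min(0.4, 0) = 0
(q -> (((s /\ r) /\ q) /\ (s -> ~s))): 0.8 > 0, so result = 0
((q -> (((s /\ r) /\ q) /\ (s -> ~s))) -> q): 0 ≤ 0.8, so result = 1
((~((((p -> s) -> ~r) \/ q) -> s) /\ s) -> ((q -> (((s /\ r) /\ q) /\ (s -> ~s))) -> q)): 0 ≤ 1, so result = 1
((((q -> (((s /\ r) /\ q) /\ (s -> ~s))) -> q) -> (~((((p -> s) -> ~r) \/ q) -> s) /\ s)) \/ ((~((((p -> s) -> ~r) \/ q) -> s) /\ s) -> ((q -> (((s /\ r) /\ q) /\ (s -> ~s))) -> q))) = max(0, 1) = 1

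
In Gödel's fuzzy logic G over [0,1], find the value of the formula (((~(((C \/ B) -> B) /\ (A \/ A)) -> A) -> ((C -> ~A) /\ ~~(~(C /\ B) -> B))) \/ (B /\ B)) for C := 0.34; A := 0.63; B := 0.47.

0.47

(C \/ B) = max(0.34, 0.47) = 0.47
((C \/ B) -> B): 0.47 ≤ 0.47, so result = 1
(A \/ A) = max(0.63, 0.63) = 0.63
(((C \/ B) -> B) /\ (A \/ A)) = min(1, 0.63) = 0.63
~(((C \/ B) -> B) /\ (A \/ A)): Gödel ¬ of 0.63 = 0 (operand ≠ 0)
(~(((C \/ B) -> B) /\ (A \/ A)) -> A): 0 ≤ 0.63, so result = 1
~A: Gödel ¬ of 0.63 = 0 (operand ≠ 0)
(C -> ~A): 0.34 > 0, so result = 0
(C /\ B) = min(0.34, 0.47) = 0.34
~(C /\ B): Gödel ¬ of 0.34 = 0 (operand ≠ 0)
(~(C /\ B) -> B): 0 ≤ 0.47, so result = 1
~(~(C /\ B) -> B): Gödel ¬ of 1 = 0 (operand ≠ 0)
~~(~(C /\ B) -> B): Gödel ¬ of 0 = 1 (operand is 0)
((C -> ~A) /\ ~~(~(C /\ B) -> B)) = min(0, 1) = 0
((~(((C \/ B) -> B) /\ (A \/ A)) -> A) -> ((C -> ~A) /\ ~~(~(C /\ B) -> B))): 1 > 0, so result = 0
(B /\ B) = min(0.47, 0.47) = 0.47
(((~(((C \/ B) -> B) /\ (A \/ A)) -> A) -> ((C -> ~A) /\ ~~(~(C /\ B) -> B))) \/ (B /\ B)) = max(0, 0.47) = 0.47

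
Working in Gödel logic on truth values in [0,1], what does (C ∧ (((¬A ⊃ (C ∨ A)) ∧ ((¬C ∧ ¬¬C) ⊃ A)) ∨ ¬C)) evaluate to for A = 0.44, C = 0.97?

0.97

¬A: Gödel ¬ of 0.44 = 0 (operand ≠ 0)
(C ∨ A) = max(0.97, 0.44) = 0.97
(¬A ⊃ (C ∨ A)): 0 ≤ 0.97, so result = 1
¬C: Gödel ¬ of 0.97 = 0 (operand ≠ 0)
¬C: Gödel ¬ of 0.97 = 0 (operand ≠ 0)
¬¬C: Gödel ¬ of 0 = 1 (operand is 0)
(¬C ∧ ¬¬C) = min(0, 1) = 0
((¬C ∧ ¬¬C) ⊃ A): 0 ≤ 0.44, so result = 1
((¬A ⊃ (C ∨ A)) ∧ ((¬C ∧ ¬¬C) ⊃ A)) = min(1, 1) = 1
¬C: Gödel ¬ of 0.97 = 0 (operand ≠ 0)
(((¬A ⊃ (C ∨ A)) ∧ ((¬C ∧ ¬¬C) ⊃ A)) ∨ ¬C) = max(1, 0) = 1
(C ∧ (((¬A ⊃ (C ∨ A)) ∧ ((¬C ∧ ¬¬C) ⊃ A)) ∨ ¬C)) = min(0.97, 1) = 0.97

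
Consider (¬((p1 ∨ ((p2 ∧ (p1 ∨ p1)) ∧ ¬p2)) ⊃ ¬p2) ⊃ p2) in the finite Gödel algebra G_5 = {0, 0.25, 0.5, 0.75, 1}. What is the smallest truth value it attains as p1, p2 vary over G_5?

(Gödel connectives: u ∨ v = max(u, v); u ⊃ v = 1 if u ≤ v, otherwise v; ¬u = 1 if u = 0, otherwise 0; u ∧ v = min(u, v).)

The minimum is attained at p1 = 0.25, p2 = 0.25:
  (p1 ∨ p1) = max(0.25, 0.25) = 0.25
  (p2 ∧ (p1 ∨ p1)) = min(0.25, 0.25) = 0.25
  ¬p2: Gödel ¬ of 0.25 = 0 (operand ≠ 0)
  ((p2 ∧ (p1 ∨ p1)) ∧ ¬p2) = min(0.25, 0) = 0
  (p1 ∨ ((p2 ∧ (p1 ∨ p1)) ∧ ¬p2)) = max(0.25, 0) = 0.25
  ¬p2: Gödel ¬ of 0.25 = 0 (operand ≠ 0)
  ((p1 ∨ ((p2 ∧ (p1 ∨ p1)) ∧ ¬p2)) ⊃ ¬p2): 0.25 > 0, so result = 0
  ¬((p1 ∨ ((p2 ∧ (p1 ∨ p1)) ∧ ¬p2)) ⊃ ¬p2): Gödel ¬ of 0 = 1 (operand is 0)
  (¬((p1 ∨ ((p2 ∧ (p1 ∨ p1)) ∧ ¬p2)) ⊃ ¬p2) ⊃ p2): 1 > 0.25, so result = 0.25
Checking all 25 assignments confirms none give a value below 0.25.

0.25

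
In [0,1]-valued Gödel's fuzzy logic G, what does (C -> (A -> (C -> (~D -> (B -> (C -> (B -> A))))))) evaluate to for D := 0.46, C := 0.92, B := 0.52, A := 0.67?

~D: Gödel ¬ of 0.46 = 0 (operand ≠ 0)
(B -> A): 0.52 ≤ 0.67, so result = 1
(C -> (B -> A)): 0.92 ≤ 1, so result = 1
(B -> (C -> (B -> A))): 0.52 ≤ 1, so result = 1
(~D -> (B -> (C -> (B -> A)))): 0 ≤ 1, so result = 1
(C -> (~D -> (B -> (C -> (B -> A))))): 0.92 ≤ 1, so result = 1
(A -> (C -> (~D -> (B -> (C -> (B -> A)))))): 0.67 ≤ 1, so result = 1
(C -> (A -> (C -> (~D -> (B -> (C -> (B -> A))))))): 0.92 ≤ 1, so result = 1

1.00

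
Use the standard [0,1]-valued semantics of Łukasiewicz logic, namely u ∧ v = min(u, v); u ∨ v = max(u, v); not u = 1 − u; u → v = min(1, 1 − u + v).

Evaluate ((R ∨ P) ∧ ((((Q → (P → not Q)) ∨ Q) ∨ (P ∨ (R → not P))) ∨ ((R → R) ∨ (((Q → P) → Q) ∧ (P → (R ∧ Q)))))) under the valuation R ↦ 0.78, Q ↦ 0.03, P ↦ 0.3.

0.78

(R ∨ P) = max(0.78, 0.3) = 0.78
not Q: Łukasiewicz ¬ gives 1 − 0.03 = 0.97
(P → not Q): min(1, 1 − 0.3 + 0.97) = 1
(Q → (P → not Q)): min(1, 1 − 0.03 + 1) = 1
((Q → (P → not Q)) ∨ Q) = max(1, 0.03) = 1
not P: Łukasiewicz ¬ gives 1 − 0.3 = 0.7
(R → not P): min(1, 1 − 0.78 + 0.7) = 0.92
(P ∨ (R → not P)) = max(0.3, 0.92) = 0.92
(((Q → (P → not Q)) ∨ Q) ∨ (P ∨ (R → not P))) = max(1, 0.92) = 1
(R → R): min(1, 1 − 0.78 + 0.78) = 1
(Q → P): min(1, 1 − 0.03 + 0.3) = 1
((Q → P) → Q): min(1, 1 − 1 + 0.03) = 0.03
(R ∧ Q) = min(0.78, 0.03) = 0.03
(P → (R ∧ Q)): min(1, 1 − 0.3 + 0.03) = 0.73
(((Q → P) → Q) ∧ (P → (R ∧ Q))) = min(0.03, 0.73) = 0.03
((R → R) ∨ (((Q → P) → Q) ∧ (P → (R ∧ Q)))) = max(1, 0.03) = 1
((((Q → (P → not Q)) ∨ Q) ∨ (P ∨ (R → not P))) ∨ ((R → R) ∨ (((Q → P) → Q) ∧ (P → (R ∧ Q))))) = max(1, 1) = 1
((R ∨ P) ∧ ((((Q → (P → not Q)) ∨ Q) ∨ (P ∨ (R → not P))) ∨ ((R → R) ∨ (((Q → P) → Q) ∧ (P → (R ∧ Q)))))) = min(0.78, 1) = 0.78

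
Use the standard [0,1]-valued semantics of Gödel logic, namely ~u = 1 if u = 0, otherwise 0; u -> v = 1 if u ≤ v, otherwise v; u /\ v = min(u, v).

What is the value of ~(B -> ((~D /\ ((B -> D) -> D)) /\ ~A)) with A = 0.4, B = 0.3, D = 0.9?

~D: Gödel ¬ of 0.9 = 0 (operand ≠ 0)
(B -> D): 0.3 ≤ 0.9, so result = 1
((B -> D) -> D): 1 > 0.9, so result = 0.9
(~D /\ ((B -> D) -> D)) = min(0, 0.9) = 0
~A: Gödel ¬ of 0.4 = 0 (operand ≠ 0)
((~D /\ ((B -> D) -> D)) /\ ~A) = min(0, 0) = 0
(B -> ((~D /\ ((B -> D) -> D)) /\ ~A)): 0.3 > 0, so result = 0
~(B -> ((~D /\ ((B -> D) -> D)) /\ ~A)): Gödel ¬ of 0 = 1 (operand is 0)

1.00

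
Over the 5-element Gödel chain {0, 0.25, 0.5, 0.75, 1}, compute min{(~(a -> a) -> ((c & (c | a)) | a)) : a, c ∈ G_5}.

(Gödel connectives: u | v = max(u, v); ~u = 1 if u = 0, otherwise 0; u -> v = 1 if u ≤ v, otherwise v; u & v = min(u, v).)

1.00

Every assignment gives 1. For instance at a = 0, c = 0:
  (a -> a): 0 ≤ 0, so result = 1
  ~(a -> a): Gödel ¬ of 1 = 0 (operand ≠ 0)
  (c | a) = max(0, 0) = 0
  (c & (c | a)) = min(0, 0) = 0
  ((c & (c | a)) | a) = max(0, 0) = 0
  (~(a -> a) -> ((c & (c | a)) | a)): 0 ≤ 0, so result = 1
All 25 assignments give value 1 — the formula is a G_5-tautology.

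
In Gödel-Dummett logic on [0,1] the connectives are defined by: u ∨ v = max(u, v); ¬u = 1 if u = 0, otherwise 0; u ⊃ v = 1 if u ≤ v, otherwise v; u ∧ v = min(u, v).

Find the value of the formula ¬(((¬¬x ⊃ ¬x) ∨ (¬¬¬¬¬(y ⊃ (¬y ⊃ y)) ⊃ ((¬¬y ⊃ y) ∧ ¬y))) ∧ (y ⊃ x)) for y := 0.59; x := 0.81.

¬x: Gödel ¬ of 0.81 = 0 (operand ≠ 0)
¬¬x: Gödel ¬ of 0 = 1 (operand is 0)
¬x: Gödel ¬ of 0.81 = 0 (operand ≠ 0)
(¬¬x ⊃ ¬x): 1 > 0, so result = 0
¬y: Gödel ¬ of 0.59 = 0 (operand ≠ 0)
(¬y ⊃ y): 0 ≤ 0.59, so result = 1
(y ⊃ (¬y ⊃ y)): 0.59 ≤ 1, so result = 1
¬(y ⊃ (¬y ⊃ y)): Gödel ¬ of 1 = 0 (operand ≠ 0)
¬¬(y ⊃ (¬y ⊃ y)): Gödel ¬ of 0 = 1 (operand is 0)
¬¬¬(y ⊃ (¬y ⊃ y)): Gödel ¬ of 1 = 0 (operand ≠ 0)
¬¬¬¬(y ⊃ (¬y ⊃ y)): Gödel ¬ of 0 = 1 (operand is 0)
¬¬¬¬¬(y ⊃ (¬y ⊃ y)): Gödel ¬ of 1 = 0 (operand ≠ 0)
¬y: Gödel ¬ of 0.59 = 0 (operand ≠ 0)
¬¬y: Gödel ¬ of 0 = 1 (operand is 0)
(¬¬y ⊃ y): 1 > 0.59, so result = 0.59
¬y: Gödel ¬ of 0.59 = 0 (operand ≠ 0)
((¬¬y ⊃ y) ∧ ¬y) = min(0.59, 0) = 0
(¬¬¬¬¬(y ⊃ (¬y ⊃ y)) ⊃ ((¬¬y ⊃ y) ∧ ¬y)): 0 ≤ 0, so result = 1
((¬¬x ⊃ ¬x) ∨ (¬¬¬¬¬(y ⊃ (¬y ⊃ y)) ⊃ ((¬¬y ⊃ y) ∧ ¬y))) = max(0, 1) = 1
(y ⊃ x): 0.59 ≤ 0.81, so result = 1
(((¬¬x ⊃ ¬x) ∨ (¬¬¬¬¬(y ⊃ (¬y ⊃ y)) ⊃ ((¬¬y ⊃ y) ∧ ¬y))) ∧ (y ⊃ x)) = min(1, 1) = 1
¬(((¬¬x ⊃ ¬x) ∨ (¬¬¬¬¬(y ⊃ (¬y ⊃ y)) ⊃ ((¬¬y ⊃ y) ∧ ¬y))) ∧ (y ⊃ x)): Gödel ¬ of 1 = 0 (operand ≠ 0)

0.00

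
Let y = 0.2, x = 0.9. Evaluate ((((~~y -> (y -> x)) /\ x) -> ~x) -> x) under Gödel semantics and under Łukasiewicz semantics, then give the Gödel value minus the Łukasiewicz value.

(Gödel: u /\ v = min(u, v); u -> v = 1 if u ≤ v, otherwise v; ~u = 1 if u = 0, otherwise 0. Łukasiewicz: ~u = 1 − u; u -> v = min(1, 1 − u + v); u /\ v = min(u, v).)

Gödel evaluation:
  ~y: Gödel ¬ of 0.2 = 0 (operand ≠ 0)
  ~~y: Gödel ¬ of 0 = 1 (operand is 0)
  (y -> x): 0.2 ≤ 0.9, so result = 1
  (~~y -> (y -> x)): 1 ≤ 1, so result = 1
  ((~~y -> (y -> x)) /\ x) = min(1, 0.9) = 0.9
  ~x: Gödel ¬ of 0.9 = 0 (operand ≠ 0)
  (((~~y -> (y -> x)) /\ x) -> ~x): 0.9 > 0, so result = 0
  ((((~~y -> (y -> x)) /\ x) -> ~x) -> x): 0 ≤ 0.9, so result = 1
  Gödel value = 1
Łukasiewicz evaluation:
  ~y: Łukasiewicz ¬ gives 1 − 0.2 = 0.8
  ~~y: Łukasiewicz ¬ gives 1 − 0.8 = 0.2
  (y -> x): min(1, 1 − 0.2 + 0.9) = 1
  (~~y -> (y -> x)): min(1, 1 − 0.2 + 1) = 1
  ((~~y -> (y -> x)) /\ x) = min(1, 0.9) = 0.9
  ~x: Łukasiewicz ¬ gives 1 − 0.9 = 0.1
  (((~~y -> (y -> x)) /\ x) -> ~x): min(1, 1 − 0.9 + 0.1) = 0.2
  ((((~~y -> (y -> x)) /\ x) -> ~x) -> x): min(1, 1 − 0.2 + 0.9) = 1
  Łukasiewicz value = 1
Difference: 1 − 1 = 0.00

0.00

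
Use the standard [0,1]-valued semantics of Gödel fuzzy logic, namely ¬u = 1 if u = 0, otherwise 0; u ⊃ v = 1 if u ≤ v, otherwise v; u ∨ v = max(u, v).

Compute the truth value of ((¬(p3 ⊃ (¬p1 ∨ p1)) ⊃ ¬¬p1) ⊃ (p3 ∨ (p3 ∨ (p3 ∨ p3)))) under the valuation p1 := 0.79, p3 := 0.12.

0.12

¬p1: Gödel ¬ of 0.79 = 0 (operand ≠ 0)
(¬p1 ∨ p1) = max(0, 0.79) = 0.79
(p3 ⊃ (¬p1 ∨ p1)): 0.12 ≤ 0.79, so result = 1
¬(p3 ⊃ (¬p1 ∨ p1)): Gödel ¬ of 1 = 0 (operand ≠ 0)
¬p1: Gödel ¬ of 0.79 = 0 (operand ≠ 0)
¬¬p1: Gödel ¬ of 0 = 1 (operand is 0)
(¬(p3 ⊃ (¬p1 ∨ p1)) ⊃ ¬¬p1): 0 ≤ 1, so result = 1
(p3 ∨ p3) = max(0.12, 0.12) = 0.12
(p3 ∨ (p3 ∨ p3)) = max(0.12, 0.12) = 0.12
(p3 ∨ (p3 ∨ (p3 ∨ p3))) = max(0.12, 0.12) = 0.12
((¬(p3 ⊃ (¬p1 ∨ p1)) ⊃ ¬¬p1) ⊃ (p3 ∨ (p3 ∨ (p3 ∨ p3)))): 1 > 0.12, so result = 0.12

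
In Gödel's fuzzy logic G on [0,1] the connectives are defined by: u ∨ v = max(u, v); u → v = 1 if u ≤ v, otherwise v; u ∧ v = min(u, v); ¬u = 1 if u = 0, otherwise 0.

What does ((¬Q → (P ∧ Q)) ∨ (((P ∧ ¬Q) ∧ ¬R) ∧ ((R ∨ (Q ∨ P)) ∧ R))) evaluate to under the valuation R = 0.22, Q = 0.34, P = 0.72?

1.00

¬Q: Gödel ¬ of 0.34 = 0 (operand ≠ 0)
(P ∧ Q) = min(0.72, 0.34) = 0.34
(¬Q → (P ∧ Q)): 0 ≤ 0.34, so result = 1
¬Q: Gödel ¬ of 0.34 = 0 (operand ≠ 0)
(P ∧ ¬Q) = min(0.72, 0) = 0
¬R: Gödel ¬ of 0.22 = 0 (operand ≠ 0)
((P ∧ ¬Q) ∧ ¬R) = min(0, 0) = 0
(Q ∨ P) = max(0.34, 0.72) = 0.72
(R ∨ (Q ∨ P)) = max(0.22, 0.72) = 0.72
((R ∨ (Q ∨ P)) ∧ R) = min(0.72, 0.22) = 0.22
(((P ∧ ¬Q) ∧ ¬R) ∧ ((R ∨ (Q ∨ P)) ∧ R)) = min(0, 0.22) = 0
((¬Q → (P ∧ Q)) ∨ (((P ∧ ¬Q) ∧ ¬R) ∧ ((R ∨ (Q ∨ P)) ∧ R))) = max(1, 0) = 1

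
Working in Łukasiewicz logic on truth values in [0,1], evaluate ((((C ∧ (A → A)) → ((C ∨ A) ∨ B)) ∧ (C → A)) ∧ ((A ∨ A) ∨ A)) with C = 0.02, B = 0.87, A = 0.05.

(A → A): min(1, 1 − 0.05 + 0.05) = 1
(C ∧ (A → A)) = min(0.02, 1) = 0.02
(C ∨ A) = max(0.02, 0.05) = 0.05
((C ∨ A) ∨ B) = max(0.05, 0.87) = 0.87
((C ∧ (A → A)) → ((C ∨ A) ∨ B)): min(1, 1 − 0.02 + 0.87) = 1
(C → A): min(1, 1 − 0.02 + 0.05) = 1
(((C ∧ (A → A)) → ((C ∨ A) ∨ B)) ∧ (C → A)) = min(1, 1) = 1
(A ∨ A) = max(0.05, 0.05) = 0.05
((A ∨ A) ∨ A) = max(0.05, 0.05) = 0.05
((((C ∧ (A → A)) → ((C ∨ A) ∨ B)) ∧ (C → A)) ∧ ((A ∨ A) ∨ A)) = min(1, 0.05) = 0.05

0.05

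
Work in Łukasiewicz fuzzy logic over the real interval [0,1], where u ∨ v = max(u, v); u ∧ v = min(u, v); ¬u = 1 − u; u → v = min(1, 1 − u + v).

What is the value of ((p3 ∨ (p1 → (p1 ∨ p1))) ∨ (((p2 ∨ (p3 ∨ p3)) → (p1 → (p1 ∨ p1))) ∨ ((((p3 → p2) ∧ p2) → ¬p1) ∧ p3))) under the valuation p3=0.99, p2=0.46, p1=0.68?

(p1 ∨ p1) = max(0.68, 0.68) = 0.68
(p1 → (p1 ∨ p1)): min(1, 1 − 0.68 + 0.68) = 1
(p3 ∨ (p1 → (p1 ∨ p1))) = max(0.99, 1) = 1
(p3 ∨ p3) = max(0.99, 0.99) = 0.99
(p2 ∨ (p3 ∨ p3)) = max(0.46, 0.99) = 0.99
(p1 ∨ p1) = max(0.68, 0.68) = 0.68
(p1 → (p1 ∨ p1)): min(1, 1 − 0.68 + 0.68) = 1
((p2 ∨ (p3 ∨ p3)) → (p1 → (p1 ∨ p1))): min(1, 1 − 0.99 + 1) = 1
(p3 → p2): min(1, 1 − 0.99 + 0.46) = 0.47
((p3 → p2) ∧ p2) = min(0.47, 0.46) = 0.46
¬p1: Łukasiewicz ¬ gives 1 − 0.68 = 0.32
(((p3 → p2) ∧ p2) → ¬p1): min(1, 1 − 0.46 + 0.32) = 0.86
((((p3 → p2) ∧ p2) → ¬p1) ∧ p3) = min(0.86, 0.99) = 0.86
(((p2 ∨ (p3 ∨ p3)) → (p1 → (p1 ∨ p1))) ∨ ((((p3 → p2) ∧ p2) → ¬p1) ∧ p3)) = max(1, 0.86) = 1
((p3 ∨ (p1 → (p1 ∨ p1))) ∨ (((p2 ∨ (p3 ∨ p3)) → (p1 → (p1 ∨ p1))) ∨ ((((p3 → p2) ∧ p2) → ¬p1) ∧ p3))) = max(1, 1) = 1

1.00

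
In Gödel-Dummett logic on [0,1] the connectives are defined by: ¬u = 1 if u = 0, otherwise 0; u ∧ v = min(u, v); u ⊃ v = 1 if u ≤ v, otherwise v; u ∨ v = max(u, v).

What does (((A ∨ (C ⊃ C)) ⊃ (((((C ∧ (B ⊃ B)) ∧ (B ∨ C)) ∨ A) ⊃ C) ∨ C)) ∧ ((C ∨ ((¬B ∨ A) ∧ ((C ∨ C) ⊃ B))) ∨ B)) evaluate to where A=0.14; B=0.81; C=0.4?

0.81

(C ⊃ C): 0.4 ≤ 0.4, so result = 1
(A ∨ (C ⊃ C)) = max(0.14, 1) = 1
(B ⊃ B): 0.81 ≤ 0.81, so result = 1
(C ∧ (B ⊃ B)) = min(0.4, 1) = 0.4
(B ∨ C) = max(0.81, 0.4) = 0.81
((C ∧ (B ⊃ B)) ∧ (B ∨ C)) = min(0.4, 0.81) = 0.4
(((C ∧ (B ⊃ B)) ∧ (B ∨ C)) ∨ A) = max(0.4, 0.14) = 0.4
((((C ∧ (B ⊃ B)) ∧ (B ∨ C)) ∨ A) ⊃ C): 0.4 ≤ 0.4, so result = 1
(((((C ∧ (B ⊃ B)) ∧ (B ∨ C)) ∨ A) ⊃ C) ∨ C) = max(1, 0.4) = 1
((A ∨ (C ⊃ C)) ⊃ (((((C ∧ (B ⊃ B)) ∧ (B ∨ C)) ∨ A) ⊃ C) ∨ C)): 1 ≤ 1, so result = 1
¬B: Gödel ¬ of 0.81 = 0 (operand ≠ 0)
(¬B ∨ A) = max(0, 0.14) = 0.14
(C ∨ C) = max(0.4, 0.4) = 0.4
((C ∨ C) ⊃ B): 0.4 ≤ 0.81, so result = 1
((¬B ∨ A) ∧ ((C ∨ C) ⊃ B)) = min(0.14, 1) = 0.14
(C ∨ ((¬B ∨ A) ∧ ((C ∨ C) ⊃ B))) = max(0.4, 0.14) = 0.4
((C ∨ ((¬B ∨ A) ∧ ((C ∨ C) ⊃ B))) ∨ B) = max(0.4, 0.81) = 0.81
(((A ∨ (C ⊃ C)) ⊃ (((((C ∧ (B ⊃ B)) ∧ (B ∨ C)) ∨ A) ⊃ C) ∨ C)) ∧ ((C ∨ ((¬B ∨ A) ∧ ((C ∨ C) ⊃ B))) ∨ B)) = min(1, 0.81) = 0.81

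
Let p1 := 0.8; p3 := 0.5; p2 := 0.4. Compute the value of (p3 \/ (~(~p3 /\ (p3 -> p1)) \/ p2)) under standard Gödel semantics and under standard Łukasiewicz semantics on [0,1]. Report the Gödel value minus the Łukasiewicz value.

0.50

Gödel evaluation:
  ~p3: Gödel ¬ of 0.5 = 0 (operand ≠ 0)
  (p3 -> p1): 0.5 ≤ 0.8, so result = 1
  (~p3 /\ (p3 -> p1)) = min(0, 1) = 0
  ~(~p3 /\ (p3 -> p1)): Gödel ¬ of 0 = 1 (operand is 0)
  (~(~p3 /\ (p3 -> p1)) \/ p2) = max(1, 0.4) = 1
  (p3 \/ (~(~p3 /\ (p3 -> p1)) \/ p2)) = max(0.5, 1) = 1
  Gödel value = 1
Łukasiewicz evaluation:
  ~p3: Łukasiewicz ¬ gives 1 − 0.5 = 0.5
  (p3 -> p1): min(1, 1 − 0.5 + 0.8) = 1
  (~p3 /\ (p3 -> p1)) = min(0.5, 1) = 0.5
  ~(~p3 /\ (p3 -> p1)): Łukasiewicz ¬ gives 1 − 0.5 = 0.5
  (~(~p3 /\ (p3 -> p1)) \/ p2) = max(0.5, 0.4) = 0.5
  (p3 \/ (~(~p3 /\ (p3 -> p1)) \/ p2)) = max(0.5, 0.5) = 0.5
  Łukasiewicz value = 0.5
Difference: 1 − 0.5 = 0.50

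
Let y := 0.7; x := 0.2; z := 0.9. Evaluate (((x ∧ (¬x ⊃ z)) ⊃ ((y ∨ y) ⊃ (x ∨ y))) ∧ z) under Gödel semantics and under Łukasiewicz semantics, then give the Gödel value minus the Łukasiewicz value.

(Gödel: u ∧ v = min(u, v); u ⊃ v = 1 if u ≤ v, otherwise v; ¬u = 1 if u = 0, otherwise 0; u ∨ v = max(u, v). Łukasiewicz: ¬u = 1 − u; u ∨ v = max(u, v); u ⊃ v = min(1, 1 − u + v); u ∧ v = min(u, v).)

0.00

Gödel evaluation:
  ¬x: Gödel ¬ of 0.2 = 0 (operand ≠ 0)
  (¬x ⊃ z): 0 ≤ 0.9, so result = 1
  (x ∧ (¬x ⊃ z)) = min(0.2, 1) = 0.2
  (y ∨ y) = max(0.7, 0.7) = 0.7
  (x ∨ y) = max(0.2, 0.7) = 0.7
  ((y ∨ y) ⊃ (x ∨ y)): 0.7 ≤ 0.7, so result = 1
  ((x ∧ (¬x ⊃ z)) ⊃ ((y ∨ y) ⊃ (x ∨ y))): 0.2 ≤ 1, so result = 1
  (((x ∧ (¬x ⊃ z)) ⊃ ((y ∨ y) ⊃ (x ∨ y))) ∧ z) = min(1, 0.9) = 0.9
  Gödel value = 0.9
Łukasiewicz evaluation:
  ¬x: Łukasiewicz ¬ gives 1 − 0.2 = 0.8
  (¬x ⊃ z): min(1, 1 − 0.8 + 0.9) = 1
  (x ∧ (¬x ⊃ z)) = min(0.2, 1) = 0.2
  (y ∨ y) = max(0.7, 0.7) = 0.7
  (x ∨ y) = max(0.2, 0.7) = 0.7
  ((y ∨ y) ⊃ (x ∨ y)): min(1, 1 − 0.7 + 0.7) = 1
  ((x ∧ (¬x ⊃ z)) ⊃ ((y ∨ y) ⊃ (x ∨ y))): min(1, 1 − 0.2 + 1) = 1
  (((x ∧ (¬x ⊃ z)) ⊃ ((y ∨ y) ⊃ (x ∨ y))) ∧ z) = min(1, 0.9) = 0.9
  Łukasiewicz value = 0.9
Difference: 0.9 − 0.9 = 0.00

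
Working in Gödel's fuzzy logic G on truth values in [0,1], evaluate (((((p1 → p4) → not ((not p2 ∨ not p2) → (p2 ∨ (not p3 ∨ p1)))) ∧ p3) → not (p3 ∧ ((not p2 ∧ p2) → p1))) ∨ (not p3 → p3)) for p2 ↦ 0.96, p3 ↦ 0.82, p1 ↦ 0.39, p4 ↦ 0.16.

(p1 → p4): 0.39 > 0.16, so result = 0.16
not p2: Gödel ¬ of 0.96 = 0 (operand ≠ 0)
not p2: Gödel ¬ of 0.96 = 0 (operand ≠ 0)
(not p2 ∨ not p2) = max(0, 0) = 0
not p3: Gödel ¬ of 0.82 = 0 (operand ≠ 0)
(not p3 ∨ p1) = max(0, 0.39) = 0.39
(p2 ∨ (not p3 ∨ p1)) = max(0.96, 0.39) = 0.96
((not p2 ∨ not p2) → (p2 ∨ (not p3 ∨ p1))): 0 ≤ 0.96, so result = 1
not ((not p2 ∨ not p2) → (p2 ∨ (not p3 ∨ p1))): Gödel ¬ of 1 = 0 (operand ≠ 0)
((p1 → p4) → not ((not p2 ∨ not p2) → (p2 ∨ (not p3 ∨ p1)))): 0.16 > 0, so result = 0
(((p1 → p4) → not ((not p2 ∨ not p2) → (p2 ∨ (not p3 ∨ p1)))) ∧ p3) = min(0, 0.82) = 0
not p2: Gödel ¬ of 0.96 = 0 (operand ≠ 0)
(not p2 ∧ p2) = min(0, 0.96) = 0
((not p2 ∧ p2) → p1): 0 ≤ 0.39, so result = 1
(p3 ∧ ((not p2 ∧ p2) → p1)) = min(0.82, 1) = 0.82
not (p3 ∧ ((not p2 ∧ p2) → p1)): Gödel ¬ of 0.82 = 0 (operand ≠ 0)
((((p1 → p4) → not ((not p2 ∨ not p2) → (p2 ∨ (not p3 ∨ p1)))) ∧ p3) → not (p3 ∧ ((not p2 ∧ p2) → p1))): 0 ≤ 0, so result = 1
not p3: Gödel ¬ of 0.82 = 0 (operand ≠ 0)
(not p3 → p3): 0 ≤ 0.82, so result = 1
(((((p1 → p4) → not ((not p2 ∨ not p2) → (p2 ∨ (not p3 ∨ p1)))) ∧ p3) → not (p3 ∧ ((not p2 ∧ p2) → p1))) ∨ (not p3 → p3)) = max(1, 1) = 1

1.00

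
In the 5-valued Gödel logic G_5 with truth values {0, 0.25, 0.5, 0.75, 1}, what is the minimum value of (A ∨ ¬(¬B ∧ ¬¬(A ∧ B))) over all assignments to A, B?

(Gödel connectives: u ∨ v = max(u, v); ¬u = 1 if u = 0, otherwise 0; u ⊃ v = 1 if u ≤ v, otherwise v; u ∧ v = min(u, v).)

Every assignment gives 1. For instance at A = 0, B = 0:
  ¬B: Gödel ¬ of 0 = 1 (operand is 0)
  (A ∧ B) = min(0, 0) = 0
  ¬(A ∧ B): Gödel ¬ of 0 = 1 (operand is 0)
  ¬¬(A ∧ B): Gödel ¬ of 1 = 0 (operand ≠ 0)
  (¬B ∧ ¬¬(A ∧ B)) = min(1, 0) = 0
  ¬(¬B ∧ ¬¬(A ∧ B)): Gödel ¬ of 0 = 1 (operand is 0)
  (A ∨ ¬(¬B ∧ ¬¬(A ∧ B))) = max(0, 1) = 1
All 25 assignments give value 1 — the formula is a G_5-tautology.

1.00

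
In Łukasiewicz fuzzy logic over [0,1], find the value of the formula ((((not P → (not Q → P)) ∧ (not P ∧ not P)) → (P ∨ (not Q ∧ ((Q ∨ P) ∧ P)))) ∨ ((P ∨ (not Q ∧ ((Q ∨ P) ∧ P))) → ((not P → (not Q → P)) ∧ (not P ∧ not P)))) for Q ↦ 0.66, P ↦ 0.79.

not P: Łukasiewicz ¬ gives 1 − 0.79 = 0.21
not Q: Łukasiewicz ¬ gives 1 − 0.66 = 0.34
(not Q → P): min(1, 1 − 0.34 + 0.79) = 1
(not P → (not Q → P)): min(1, 1 − 0.21 + 1) = 1
not P: Łukasiewicz ¬ gives 1 − 0.79 = 0.21
not P: Łukasiewicz ¬ gives 1 − 0.79 = 0.21
(not P ∧ not P) = min(0.21, 0.21) = 0.21
((not P → (not Q → P)) ∧ (not P ∧ not P)) = min(1, 0.21) = 0.21
not Q: Łukasiewicz ¬ gives 1 − 0.66 = 0.34
(Q ∨ P) = max(0.66, 0.79) = 0.79
((Q ∨ P) ∧ P) = min(0.79, 0.79) = 0.79
(not Q ∧ ((Q ∨ P) ∧ P)) = min(0.34, 0.79) = 0.34
(P ∨ (not Q ∧ ((Q ∨ P) ∧ P))) = max(0.79, 0.34) = 0.79
(((not P → (not Q → P)) ∧ (not P ∧ not P)) → (P ∨ (not Q ∧ ((Q ∨ P) ∧ P)))): min(1, 1 − 0.21 + 0.79) = 1
not Q: Łukasiewicz ¬ gives 1 − 0.66 = 0.34
(Q ∨ P) = max(0.66, 0.79) = 0.79
((Q ∨ P) ∧ P) = min(0.79, 0.79) = 0.79
(not Q ∧ ((Q ∨ P) ∧ P)) = min(0.34, 0.79) = 0.34
(P ∨ (not Q ∧ ((Q ∨ P) ∧ P))) = max(0.79, 0.34) = 0.79
not P: Łukasiewicz ¬ gives 1 − 0.79 = 0.21
not Q: Łukasiewicz ¬ gives 1 − 0.66 = 0.34
(not Q → P): min(1, 1 − 0.34 + 0.79) = 1
(not P → (not Q → P)): min(1, 1 − 0.21 + 1) = 1
not P: Łukasiewicz ¬ gives 1 − 0.79 = 0.21
not P: Łukasiewicz ¬ gives 1 − 0.79 = 0.21
(not P ∧ not P) = min(0.21, 0.21) = 0.21
((not P → (not Q → P)) ∧ (not P ∧ not P)) = min(1, 0.21) = 0.21
((P ∨ (not Q ∧ ((Q ∨ P) ∧ P))) → ((not P → (not Q → P)) ∧ (not P ∧ not P))): min(1, 1 − 0.79 + 0.21) = 0.42
((((not P → (not Q → P)) ∧ (not P ∧ not P)) → (P ∨ (not Q ∧ ((Q ∨ P) ∧ P)))) ∨ ((P ∨ (not Q ∧ ((Q ∨ P) ∧ P))) → ((not P → (not Q → P)) ∧ (not P ∧ not P)))) = max(1, 0.42) = 1

1.00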